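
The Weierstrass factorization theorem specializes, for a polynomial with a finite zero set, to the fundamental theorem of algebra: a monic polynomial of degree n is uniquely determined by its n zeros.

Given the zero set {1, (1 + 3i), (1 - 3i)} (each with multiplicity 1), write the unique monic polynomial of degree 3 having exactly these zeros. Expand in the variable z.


The polynomial is p(z) = ∏_{α ∈ S} (z − α), where S = {1, (1 + 3i), (1 - 3i)}.
Expanding the product yields: p(z) = z^3 -3·z^2 + 12·z -10.
Note conjugate pairs combine to real quadratics: (z − (1+3i))(z − (1−3i)) = z² − 2z + 10.
The resulting polynomial has degree 3 and real coefficients as required.

p(z) = z^3 -3·z^2 + 12·z -10.


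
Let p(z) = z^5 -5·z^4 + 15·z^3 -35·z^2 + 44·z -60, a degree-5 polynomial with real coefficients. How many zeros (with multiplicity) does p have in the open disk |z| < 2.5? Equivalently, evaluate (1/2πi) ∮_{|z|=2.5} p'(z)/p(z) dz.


The zeros of p are: (1 + 2i), (1 - 2i), 3, (0 + 2i), (0 - 2i).
Their magnitudes are: 2.236, 2.236, 3, 2, 2.
Zeros with |z| < R = 2.5: (1 + 2i), (1 - 2i), (0 + 2i), (0 - 2i).
Count = 4.
By the argument principle, (1/2πi) ∮_{|z|=R} p'(z)/p(z) dz equals exactly this count.

Number of zeros inside |z| < 2.5: 4.


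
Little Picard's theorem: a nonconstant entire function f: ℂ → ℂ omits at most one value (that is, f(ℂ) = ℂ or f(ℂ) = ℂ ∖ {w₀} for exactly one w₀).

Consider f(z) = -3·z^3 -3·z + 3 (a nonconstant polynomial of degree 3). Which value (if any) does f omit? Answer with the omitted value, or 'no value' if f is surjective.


Little Picard bounds the complement of f(ℂ) to at most one point.
For every w ∈ ℂ, the equation p(z) − w = 0 is a nonconstant polynomial in z and hence has at least one root by the fundamental theorem of algebra. So p is surjective onto ℂ, omitting no value.

Omitted value: no value.


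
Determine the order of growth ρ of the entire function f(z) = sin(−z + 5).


sin(w) is a linear combination of e^{iw} and e^{−iw} (or e^w, e^{−w} in the hyperbolic case), so |sin(w)| ≤ e^{|w|}. With w = −z + 5, |w| ≤ 1|z| + 5 = 1r + 5 on |z| = r, giving M(r) ≤ e^{1r + 5}, so ρ ≤ 1. On a suitable ray (z = it for sin/cos; z = t for sinh/cosh, t real → ∞), |sin(−z + 5)| grows like e^{1|t|}/2, so ρ ≥ 1. Hence ρ = 1.
Therefore ρ = 1.

Order ρ = 1.


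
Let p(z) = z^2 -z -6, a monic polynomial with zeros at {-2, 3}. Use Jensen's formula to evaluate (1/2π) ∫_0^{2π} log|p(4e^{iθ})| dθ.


Zeros: -2, 3; r = 4.
Inside |z| < r: -2, 3. Outside (|z| ≥ r): ∅.
p(0) = -6, so log|p(0)| = log(6) = 1.7918.
Apply Jensen: I(r) = log|p(0)| + Σ_k log(r/|z_k|), summed over zeros inside |z| < r.
  log(r/|z_k|) for z_k = -2: log(4/2) = 0.6931
  log(r/|z_k|) for z_k = 3: log(4/3) = 0.2877
Sum over inside zeros: 0.9808.
I(r) = log|p(0)| + (inside sum) = 1.7918 + 0.9808 = 2.7726.
Closed form (all zeros inside, monic): I(r) = n·log(r) = 2·log(4) = 2.7726. ✓

I(r) ≈ 2.7726.


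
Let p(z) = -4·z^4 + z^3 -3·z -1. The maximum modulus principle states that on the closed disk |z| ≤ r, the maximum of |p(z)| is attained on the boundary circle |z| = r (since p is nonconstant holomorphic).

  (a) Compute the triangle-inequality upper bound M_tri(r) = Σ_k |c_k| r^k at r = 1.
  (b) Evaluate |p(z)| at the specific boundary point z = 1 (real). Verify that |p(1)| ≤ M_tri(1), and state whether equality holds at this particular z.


Coefficients: c_0 = -1, c_1 = -3, c_2 = 0, c_3 = 1, c_4 = -4. Radius r = 1.
Part (a). Triangle bound: M_tri(r) = Σ_k |c_k| r^k
  = |-1|·1^0 + |-3|·1^1 + |0|·1^2 + |1|·1^3 + |-4|·1^4
  = 1 + 3 + 0 + 1 + 4 = 9.
This bounds M(r) := max_{|z|=r} |p(z)| from above; equality holds iff all terms c_k z^k can be made to align in phase at a single z on |z|=r.
Part (b). At z = 1 (real, on the circle |z| = r):
  p(1) = (-1)·1^0 + (-3)·1^1 + (0)·1^2 + (1)·1^3 + (-4)·1^4 = -7.
  |p(1)| = 7.
Check: |p(1)| = 7 ≤ 9 = M_tri(1). ✓ Equality does not hold at z = 1 (the coefficients have mixed signs, so the terms do not all align in phase there).

M_tri(1) = 9; |p(1)| = 7; equality at z=1: no.


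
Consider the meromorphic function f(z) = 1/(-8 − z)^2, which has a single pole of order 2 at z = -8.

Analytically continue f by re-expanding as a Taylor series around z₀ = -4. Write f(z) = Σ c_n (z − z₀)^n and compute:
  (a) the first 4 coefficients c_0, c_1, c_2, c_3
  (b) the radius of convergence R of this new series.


Let w = z − z₀, so z = z₀ + w.
Then -8 − z = -8 − (z₀ + w) = (-8 − z₀) − w = -4 − w.
f(z) = 1/(-4 − w)^2 = (1/(-4)^2) · (1 − w/(-4))^{−2}.
By the binomial series (1−u)^{−2} = Σ_{n≥0} C(n+1, 1) u^n for |u|<1, with u = w/(-4):
  c_n = C(n+1, 1) / (-4)^(n+2).
  c_0 = 1/(-4)^2 = 1/16.
  c_1 = 2/(-4)^3 = -1/32.
  c_2 = 3/(-4)^4 = 3/256.
  c_3 = 4/(-4)^5 = -1/256.
The series is valid for |w/d| < 1, i.e. |z − z₀| < |d|.
Radius of convergence: R = |-8 − z₀| = |-4| = 4 (distance from z₀ to the singularity z = -8).

c_0 = 1/16, c_1 = -1/32, c_2 = 3/256, c_3 = -1/256; R = 4.


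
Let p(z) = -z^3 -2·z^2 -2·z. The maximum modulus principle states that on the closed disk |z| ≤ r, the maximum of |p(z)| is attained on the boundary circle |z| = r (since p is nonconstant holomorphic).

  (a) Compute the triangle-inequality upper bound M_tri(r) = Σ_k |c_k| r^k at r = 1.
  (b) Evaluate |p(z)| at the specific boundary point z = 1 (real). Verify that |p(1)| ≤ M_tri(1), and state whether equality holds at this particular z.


Coefficients: c_0 = 0, c_1 = -2, c_2 = -2, c_3 = -1. Radius r = 1.
Part (a). Triangle bound: M_tri(r) = Σ_k |c_k| r^k
  = |0|·1^0 + |-2|·1^1 + |-2|·1^2 + |-1|·1^3
  = 0 + 2 + 2 + 1 = 5.
This bounds M(r) := max_{|z|=r} |p(z)| from above; equality holds iff all terms c_k z^k can be made to align in phase at a single z on |z|=r.
Part (b). At z = 1 (real, on the circle |z| = r):
  p(1) = (0)·1^0 + (-2)·1^1 + (-2)·1^2 + (-1)·1^3 = -5.
  |p(1)| = 5.
Since all nonzero coefficients share the same sign, |p(1)| = 5 = M_tri(1); the triangle bound is attained at z = 1, so in fact M(r) = 5.

M_tri(1) = 5; |p(1)| = 5; equality at z=1: yes.


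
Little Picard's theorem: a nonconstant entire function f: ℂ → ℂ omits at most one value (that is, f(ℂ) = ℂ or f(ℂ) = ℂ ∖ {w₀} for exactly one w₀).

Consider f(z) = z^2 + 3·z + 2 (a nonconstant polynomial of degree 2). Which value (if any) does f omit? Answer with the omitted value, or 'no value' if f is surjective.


Little Picard bounds the complement of f(ℂ) to at most one point.
For every w ∈ ℂ, the equation p(z) − w = 0 is a nonconstant polynomial in z and hence has at least one root by the fundamental theorem of algebra. So p is surjective onto ℂ, omitting no value.

Omitted value: no value.


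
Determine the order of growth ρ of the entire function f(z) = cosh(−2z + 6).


cosh(w) is a linear combination of e^{iw} and e^{−iw} (or e^w, e^{−w} in the hyperbolic case), so |cosh(w)| ≤ e^{|w|}. With w = −2z + 6, |w| ≤ 2|z| + 6 = 2r + 6 on |z| = r, giving M(r) ≤ e^{2r + 6}, so ρ ≤ 1. On a suitable ray (z = it for sin/cos; z = t for sinh/cosh, t real → ∞), |cosh(−2z + 6)| grows like e^{2|t|}/2, so ρ ≥ 1. Hence ρ = 1.
Therefore ρ = 1.

Order ρ = 1.


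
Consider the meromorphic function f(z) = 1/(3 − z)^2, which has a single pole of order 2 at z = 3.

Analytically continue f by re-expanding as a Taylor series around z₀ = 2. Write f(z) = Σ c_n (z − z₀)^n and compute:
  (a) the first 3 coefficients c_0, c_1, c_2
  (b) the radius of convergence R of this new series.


Let w = z − z₀, so z = z₀ + w.
Then 3 − z = 3 − (z₀ + w) = (3 − z₀) − w = 1 − w.
f(z) = 1/(1 − w)^2 = (1/(1)^2) · (1 − w/(1))^{−2}.
By the binomial series (1−u)^{−2} = Σ_{n≥0} C(n+1, 1) u^n for |u|<1, with u = w/(1):
  c_n = C(n+1, 1) / (1)^(n+2).
  c_0 = 1/(1)^2 = 1.
  c_1 = 2/(1)^3 = 2.
  c_2 = 3/(1)^4 = 3.
The series is valid for |w/d| < 1, i.e. |z − z₀| < |d|.
Radius of convergence: R = |3 − z₀| = |1| = 1 (distance from z₀ to the singularity z = 3).

c_0 = 1, c_1 = 2, c_2 = 3; R = 1.


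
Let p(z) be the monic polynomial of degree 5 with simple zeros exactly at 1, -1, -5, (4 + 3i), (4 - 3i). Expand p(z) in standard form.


The polynomial is p(z) = ∏_{α ∈ S} (z − α), where S = {1, -1, -5, (4 + 3i), (4 - 3i)}.
Expanding the product yields: p(z) = z^5 -3·z^4 -16·z^3 + 128·z^2 + 15·z -125.
Note conjugate pairs combine to real quadratics: (z − (4+3i))(z − (4−3i)) = z² − 8z + 25.
The resulting polynomial has degree 5 and real coefficients as required.

p(z) = z^5 -3·z^4 -16·z^3 + 128·z^2 + 15·z -125.


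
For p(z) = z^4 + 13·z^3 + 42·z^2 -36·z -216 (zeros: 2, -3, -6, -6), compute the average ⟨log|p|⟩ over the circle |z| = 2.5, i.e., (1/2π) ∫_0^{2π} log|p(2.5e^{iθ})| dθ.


Zeros: -6, -6, -3, 2; r = 2.5.
Inside |z| < r: 2. Outside (|z| ≥ r): -6, -6, -3.
p(0) = -216, so log|p(0)| = log(216) = 5.3753.
Apply Jensen: I(r) = log|p(0)| + Σ_k log(r/|z_k|), summed over zeros inside |z| < r.
  log(r/|z_k|) for z_k = 2: log(2.5/2) = 0.2231
  Outside zeros (-6, -6, -3) contribute nothing to the Jensen sum.
Sum over inside zeros: 0.2231.
I(r) = log|p(0)| + (inside sum) = 5.3753 + 0.2231 = 5.5984.
Note: since some zeros are outside |z| ≤ r, the simplified n·log(r) form does NOT apply — only the inside zeros contribute.

I(r) ≈ 5.5984.


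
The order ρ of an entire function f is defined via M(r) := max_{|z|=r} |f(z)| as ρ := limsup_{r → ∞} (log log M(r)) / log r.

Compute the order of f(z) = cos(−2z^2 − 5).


Write cos(w) = (e^{iw} ± e^{−iw})/(2 or 2i), so |cos(w)| ≤ e^{|w|}. With w = −2z^2 − 5, |w| ≤ 2r^2 + 5 on |z|=r, giving M(r) ≤ e^{2r^2 + 5} and ρ ≤ 2. For the lower bound, choose z on |z|=r with -2z^2 purely imaginary of modulus 2r^2; then |cos(−2z^2 − 5)| grows like e^{2r^2}/2, so ρ ≥ 2. Hence ρ = 2.
Therefore ρ = 2.

Order ρ = 2.


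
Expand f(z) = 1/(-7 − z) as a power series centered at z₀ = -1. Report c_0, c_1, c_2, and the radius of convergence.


Let w = z − z₀, so z = z₀ + w.
Then -7 − z = -7 − (z₀ + w) = (-7 − z₀) − w = -6 − w.
f(z) = 1/(-6 − w) = (1/(-6)) · 1/(1 − w/(-6)) = Σ_{n≥0} w^n / (-6)^(n+1).
So c_n = 1/(-6)^(n+1):
  c_0 = 1/(-6)^1 = -1/6.
  c_1 = 1/(-6)^2 = 1/36.
  c_2 = 1/(-6)^3 = -1/216.
The series is valid for |w/d| < 1, i.e. |z − z₀| < |d|.
Radius of convergence: R = |-7 − z₀| = |-6| = 6 (distance from z₀ to the singularity z = -7).

c_0 = -1/6, c_1 = 1/36, c_2 = -1/216; R = 6.


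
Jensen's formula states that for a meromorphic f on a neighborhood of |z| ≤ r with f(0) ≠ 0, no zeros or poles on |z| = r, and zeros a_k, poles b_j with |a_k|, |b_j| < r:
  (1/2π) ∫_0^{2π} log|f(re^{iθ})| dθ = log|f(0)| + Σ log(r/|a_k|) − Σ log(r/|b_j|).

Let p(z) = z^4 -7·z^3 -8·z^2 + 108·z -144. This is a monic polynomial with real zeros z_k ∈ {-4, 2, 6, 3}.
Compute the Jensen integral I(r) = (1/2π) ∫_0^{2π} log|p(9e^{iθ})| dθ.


Zeros: -4, 2, 3, 6; r = 9.
Inside |z| < r: -4, 2, 3, 6. Outside (|z| ≥ r): ∅.
p(0) = -144, so log|p(0)| = log(144) = 4.9698.
Apply Jensen: I(r) = log|p(0)| + Σ_k log(r/|z_k|), summed over zeros inside |z| < r.
  log(r/|z_k|) for z_k = -4: log(9/4) = 0.8109
  log(r/|z_k|) for z_k = 2: log(9/2) = 1.5041
  log(r/|z_k|) for z_k = 6: log(9/6) = 0.4055
  log(r/|z_k|) for z_k = 3: log(9/3) = 1.0986
Sum over inside zeros: 3.8191.
I(r) = log|p(0)| + (inside sum) = 4.9698 + 3.8191 = 8.7889.
Closed form (all zeros inside, monic): I(r) = n·log(r) = 4·log(9) = 8.7889. ✓

I(r) ≈ 8.7889.


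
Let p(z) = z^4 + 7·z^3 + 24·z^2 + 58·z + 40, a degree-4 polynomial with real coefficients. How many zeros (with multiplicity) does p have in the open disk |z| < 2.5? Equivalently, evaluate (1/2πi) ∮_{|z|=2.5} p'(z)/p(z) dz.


The zeros of p are: -1, -4, (-1 + 3i), (-1 - 3i).
Their magnitudes are: 1, 4, 3.162, 3.162.
Zeros with |z| < R = 2.5: -1.
Count = 1.
By the argument principle, (1/2πi) ∮_{|z|=R} p'(z)/p(z) dz equals exactly this count.

Number of zeros inside |z| < 2.5: 1.


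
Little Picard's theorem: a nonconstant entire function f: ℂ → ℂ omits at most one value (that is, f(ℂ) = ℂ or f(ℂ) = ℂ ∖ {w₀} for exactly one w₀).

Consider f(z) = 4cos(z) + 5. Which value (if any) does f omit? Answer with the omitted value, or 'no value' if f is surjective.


Little Picard bounds the complement of f(ℂ) to at most one point.
cos is entire and surjective onto ℂ: for every w ∈ ℂ, cos(ζ) = w has a solution ζ ∈ ℂ (e.g., via the complex inverse arccos). With ζ = z this gives z = ζ/(1). Then 4·cos(z) takes every value in 4·ℂ = ℂ, and adding 5 is a bijection of ℂ. So f is surjective and omits no value. (Note: only on the real line is cos bounded by [−1, 1].)

Omitted value: no value.


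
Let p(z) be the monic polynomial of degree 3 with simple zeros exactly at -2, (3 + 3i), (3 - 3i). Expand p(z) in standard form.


The polynomial is p(z) = ∏_{α ∈ S} (z − α), where S = {-2, (3 + 3i), (3 - 3i)}.
Expanding the product yields: p(z) = z^3 -4·z^2 + 6·z + 36.
Note conjugate pairs combine to real quadratics: (z − (3+3i))(z − (3−3i)) = z² − 6z + 18.
The resulting polynomial has degree 3 and real coefficients as required.

p(z) = z^3 -4·z^2 + 6·z + 36.


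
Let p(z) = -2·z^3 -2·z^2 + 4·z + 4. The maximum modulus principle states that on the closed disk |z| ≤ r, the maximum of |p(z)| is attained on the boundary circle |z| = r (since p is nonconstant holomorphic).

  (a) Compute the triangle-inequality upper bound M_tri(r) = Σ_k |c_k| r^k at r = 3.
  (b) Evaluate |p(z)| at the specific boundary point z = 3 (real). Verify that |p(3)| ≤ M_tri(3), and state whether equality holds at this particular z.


Coefficients: c_0 = 4, c_1 = 4, c_2 = -2, c_3 = -2. Radius r = 3.
Part (a). Triangle bound: M_tri(r) = Σ_k |c_k| r^k
  = |4|·3^0 + |4|·3^1 + |-2|·3^2 + |-2|·3^3
  = 4 + 12 + 18 + 54 = 88.
This bounds M(r) := max_{|z|=r} |p(z)| from above; equality holds iff all terms c_k z^k can be made to align in phase at a single z on |z|=r.
Part (b). At z = 3 (real, on the circle |z| = r):
  p(3) = (4)·3^0 + (4)·3^1 + (-2)·3^2 + (-2)·3^3 = -56.
  |p(3)| = 56.
Check: |p(3)| = 56 ≤ 88 = M_tri(3). ✓ Equality does not hold at z = 3 (the coefficients have mixed signs, so the terms do not all align in phase there).

M_tri(3) = 88; |p(3)| = 56; equality at z=3: no.


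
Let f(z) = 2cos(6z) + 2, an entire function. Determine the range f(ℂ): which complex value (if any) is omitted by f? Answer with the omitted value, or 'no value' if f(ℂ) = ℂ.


Little Picard bounds the complement of f(ℂ) to at most one point.
cos is entire and surjective onto ℂ: for every w ∈ ℂ, cos(ζ) = w has a solution ζ ∈ ℂ (e.g., via the complex inverse arccos). With ζ = 6z this gives z = ζ/(6). Then 2·cos(6z) takes every value in 2·ℂ = ℂ, and adding 2 is a bijection of ℂ. So f is surjective and omits no value. (Note: only on the real line is cos bounded by [−1, 1].)

Omitted value: no value.


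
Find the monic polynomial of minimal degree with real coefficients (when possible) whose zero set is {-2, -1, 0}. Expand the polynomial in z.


The polynomial is p(z) = ∏_{α ∈ S} (z − α), where S = {-2, -1, 0}.
Expanding the product yields: p(z) = z^3 + 3·z^2 + 2·z.
The resulting polynomial has degree 3 and real coefficients as required.

p(z) = z^3 + 3·z^2 + 2·z.


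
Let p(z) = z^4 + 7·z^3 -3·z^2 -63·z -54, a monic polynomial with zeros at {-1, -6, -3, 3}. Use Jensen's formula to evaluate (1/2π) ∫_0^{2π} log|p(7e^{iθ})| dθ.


Zeros: -6, -3, -1, 3; r = 7.
Inside |z| < r: -6, -3, -1, 3. Outside (|z| ≥ r): ∅.
p(0) = -54, so log|p(0)| = log(54) = 3.9890.
Apply Jensen: I(r) = log|p(0)| + Σ_k log(r/|z_k|), summed over zeros inside |z| < r.
  log(r/|z_k|) for z_k = -1: log(7/1) = 1.9459
  log(r/|z_k|) for z_k = -6: log(7/6) = 0.1542
  log(r/|z_k|) for z_k = -3: log(7/3) = 0.8473
  log(r/|z_k|) for z_k = 3: log(7/3) = 0.8473
Sum over inside zeros: 3.7947.
I(r) = log|p(0)| + (inside sum) = 3.9890 + 3.7947 = 7.7836.
Closed form (all zeros inside, monic): I(r) = n·log(r) = 4·log(7) = 7.7836. ✓

I(r) ≈ 7.7836.


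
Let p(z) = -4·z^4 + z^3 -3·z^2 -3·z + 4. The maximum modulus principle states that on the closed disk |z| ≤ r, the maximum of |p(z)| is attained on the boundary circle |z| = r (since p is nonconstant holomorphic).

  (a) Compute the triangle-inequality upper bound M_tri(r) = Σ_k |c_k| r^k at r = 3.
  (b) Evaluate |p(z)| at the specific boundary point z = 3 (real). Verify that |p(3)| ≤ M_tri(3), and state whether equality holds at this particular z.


Coefficients: c_0 = 4, c_1 = -3, c_2 = -3, c_3 = 1, c_4 = -4. Radius r = 3.
Part (a). Triangle bound: M_tri(r) = Σ_k |c_k| r^k
  = |4|·3^0 + |-3|·3^1 + |-3|·3^2 + |1|·3^3 + |-4|·3^4
  = 4 + 9 + 27 + 27 + 324 = 391.
This bounds M(r) := max_{|z|=r} |p(z)| from above; equality holds iff all terms c_k z^k can be made to align in phase at a single z on |z|=r.
Part (b). At z = 3 (real, on the circle |z| = r):
  p(3) = (4)·3^0 + (-3)·3^1 + (-3)·3^2 + (1)·3^3 + (-4)·3^4 = -329.
  |p(3)| = 329.
Check: |p(3)| = 329 ≤ 391 = M_tri(3). ✓ Equality does not hold at z = 3 (the coefficients have mixed signs, so the terms do not all align in phase there).

M_tri(3) = 391; |p(3)| = 329; equality at z=3: no.


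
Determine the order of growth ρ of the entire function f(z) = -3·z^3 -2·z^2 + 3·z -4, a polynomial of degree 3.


|f(z)| ≤ Σ|c_k|·r^k = O(r^3) as r → ∞. Polynomial growth is O(e^{r^ε}) for every ε > 0 (since r^3/e^{r^ε} → 0), so ρ ≤ ε for all ε > 0, i.e. ρ = 0. Every nonconstant polynomial has order 0.
Therefore ρ = 0.

Order ρ = 0.


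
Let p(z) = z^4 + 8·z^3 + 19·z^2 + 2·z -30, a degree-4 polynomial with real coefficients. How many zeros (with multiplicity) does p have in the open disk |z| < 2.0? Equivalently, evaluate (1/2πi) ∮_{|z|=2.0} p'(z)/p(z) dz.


The zeros of p are: 1, -3, (-3 + 1i), (-3 - 1i).
Their magnitudes are: 1, 3, 3.162, 3.162.
Zeros with |z| < R = 2.0: 1.
Count = 1.
By the argument principle, (1/2πi) ∮_{|z|=R} p'(z)/p(z) dz equals exactly this count.

Number of zeros inside |z| < 2.0: 1.


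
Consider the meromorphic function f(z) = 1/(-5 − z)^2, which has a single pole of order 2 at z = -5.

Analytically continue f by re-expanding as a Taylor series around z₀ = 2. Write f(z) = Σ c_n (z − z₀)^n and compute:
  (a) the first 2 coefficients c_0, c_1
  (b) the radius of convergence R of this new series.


Let w = z − z₀, so z = z₀ + w.
Then -5 − z = -5 − (z₀ + w) = (-5 − z₀) − w = -7 − w.
f(z) = 1/(-7 − w)^2 = (1/(-7)^2) · (1 − w/(-7))^{−2}.
By the binomial series (1−u)^{−2} = Σ_{n≥0} C(n+1, 1) u^n for |u|<1, with u = w/(-7):
  c_n = C(n+1, 1) / (-7)^(n+2).
  c_0 = 1/(-7)^2 = 1/49.
  c_1 = 2/(-7)^3 = -2/343.
The series is valid for |w/d| < 1, i.e. |z − z₀| < |d|.
Radius of convergence: R = |-5 − z₀| = |-7| = 7 (distance from z₀ to the singularity z = -5).

c_0 = 1/49, c_1 = -2/343; R = 7.


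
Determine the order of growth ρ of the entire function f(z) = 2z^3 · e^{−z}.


M(r) = max_{|z|=r} |2|·|z|^3·|e^{−z}| = 2·r^3 · e^{1r^1} (the factors attain their maxima compatibly on |z|=r). Then log M(r) = log 2 + 3·log r + 1r^1, dominated by the last term, so log log M(r) ~ 1·log r. The polynomial factor 2z^3 contributes only a log r term and does not affect the order. ρ = 1.
Therefore ρ = 1.

Order ρ = 1.


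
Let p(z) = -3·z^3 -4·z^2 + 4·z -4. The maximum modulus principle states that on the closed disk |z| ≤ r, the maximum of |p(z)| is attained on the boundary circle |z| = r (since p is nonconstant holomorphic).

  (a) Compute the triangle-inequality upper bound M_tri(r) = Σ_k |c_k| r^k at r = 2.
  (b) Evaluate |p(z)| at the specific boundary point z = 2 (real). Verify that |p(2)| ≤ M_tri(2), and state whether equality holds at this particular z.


Coefficients: c_0 = -4, c_1 = 4, c_2 = -4, c_3 = -3. Radius r = 2.
Part (a). Triangle bound: M_tri(r) = Σ_k |c_k| r^k
  = |-4|·2^0 + |4|·2^1 + |-4|·2^2 + |-3|·2^3
  = 4 + 8 + 16 + 24 = 52.
This bounds M(r) := max_{|z|=r} |p(z)| from above; equality holds iff all terms c_k z^k can be made to align in phase at a single z on |z|=r.
Part (b). At z = 2 (real, on the circle |z| = r):
  p(2) = (-4)·2^0 + (4)·2^1 + (-4)·2^2 + (-3)·2^3 = -36.
  |p(2)| = 36.
Check: |p(2)| = 36 ≤ 52 = M_tri(2). ✓ Equality does not hold at z = 2 (the coefficients have mixed signs, so the terms do not all align in phase there).

M_tri(2) = 52; |p(2)| = 36; equality at z=2: no.


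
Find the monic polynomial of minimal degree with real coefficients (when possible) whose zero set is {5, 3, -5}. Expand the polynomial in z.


The polynomial is p(z) = ∏_{α ∈ S} (z − α), where S = {5, 3, -5}.
Expanding the product yields: p(z) = z^3 -3·z^2 -25·z + 75.
The resulting polynomial has degree 3 and real coefficients as required.

p(z) = z^3 -3·z^2 -25·z + 75.


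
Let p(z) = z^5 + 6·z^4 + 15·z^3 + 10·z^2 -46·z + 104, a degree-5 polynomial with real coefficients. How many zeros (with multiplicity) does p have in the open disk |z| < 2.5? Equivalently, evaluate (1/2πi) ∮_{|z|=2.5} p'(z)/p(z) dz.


The zeros of p are: -4, (-2 + 3i), (-2 - 3i), (1 + 1i), (1 - 1i).
Their magnitudes are: 4, 3.606, 3.606, 1.414, 1.414.
Zeros with |z| < R = 2.5: (1 + 1i), (1 - 1i).
Count = 2.
By the argument principle, (1/2πi) ∮_{|z|=R} p'(z)/p(z) dz equals exactly this count.

Number of zeros inside |z| < 2.5: 2.


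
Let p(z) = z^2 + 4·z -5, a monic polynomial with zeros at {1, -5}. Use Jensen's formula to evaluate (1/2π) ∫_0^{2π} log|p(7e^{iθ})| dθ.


Zeros: -5, 1; r = 7.
Inside |z| < r: -5, 1. Outside (|z| ≥ r): ∅.
p(0) = -5, so log|p(0)| = log(5) = 1.6094.
Apply Jensen: I(r) = log|p(0)| + Σ_k log(r/|z_k|), summed over zeros inside |z| < r.
  log(r/|z_k|) for z_k = 1: log(7/1) = 1.9459
  log(r/|z_k|) for z_k = -5: log(7/5) = 0.3365
Sum over inside zeros: 2.2824.
I(r) = log|p(0)| + (inside sum) = 1.6094 + 2.2824 = 3.8918.
Closed form (all zeros inside, monic): I(r) = n·log(r) = 2·log(7) = 3.8918. ✓

I(r) ≈ 3.8918.


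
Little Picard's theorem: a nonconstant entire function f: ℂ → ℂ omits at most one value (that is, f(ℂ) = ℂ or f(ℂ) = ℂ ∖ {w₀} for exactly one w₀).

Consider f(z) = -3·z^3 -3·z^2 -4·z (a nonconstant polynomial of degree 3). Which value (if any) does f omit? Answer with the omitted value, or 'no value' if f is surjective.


Little Picard bounds the complement of f(ℂ) to at most one point.
For every w ∈ ℂ, the equation p(z) − w = 0 is a nonconstant polynomial in z and hence has at least one root by the fundamental theorem of algebra. So p is surjective onto ℂ, omitting no value.

Omitted value: no value.


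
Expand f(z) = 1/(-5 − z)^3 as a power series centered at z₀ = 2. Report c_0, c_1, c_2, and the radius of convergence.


Let w = z − z₀, so z = z₀ + w.
Then -5 − z = -5 − (z₀ + w) = (-5 − z₀) − w = -7 − w.
f(z) = 1/(-7 − w)^3 = (1/(-7)^3) · (1 − w/(-7))^{−3}.
By the binomial series (1−u)^{−3} = Σ_{n≥0} C(n+2, 2) u^n for |u|<1, with u = w/(-7):
  c_n = C(n+2, 2) / (-7)^(n+3).
  c_0 = 1/(-7)^3 = -1/343.
  c_1 = 3/(-7)^4 = 3/2401.
  c_2 = 6/(-7)^5 = -6/16807.
The series is valid for |w/d| < 1, i.e. |z − z₀| < |d|.
Radius of convergence: R = |-5 − z₀| = |-7| = 7 (distance from z₀ to the singularity z = -5).

c_0 = -1/343, c_1 = 3/2401, c_2 = -6/16807; R = 7.


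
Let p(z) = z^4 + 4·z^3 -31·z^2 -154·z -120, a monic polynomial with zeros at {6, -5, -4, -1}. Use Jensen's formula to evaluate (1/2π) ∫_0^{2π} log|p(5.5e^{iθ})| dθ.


Zeros: -5, -4, -1, 6; r = 5.5.
Inside |z| < r: -5, -4, -1. Outside (|z| ≥ r): 6.
p(0) = -120, so log|p(0)| = log(120) = 4.7875.
Apply Jensen: I(r) = log|p(0)| + Σ_k log(r/|z_k|), summed over zeros inside |z| < r.
  log(r/|z_k|) for z_k = -5: log(5.5/5) = 0.0953
  log(r/|z_k|) for z_k = -4: log(5.5/4) = 0.3185
  log(r/|z_k|) for z_k = -1: log(5.5/1) = 1.7047
  Outside zeros (6) contribute nothing to the Jensen sum.
Sum over inside zeros: 2.1185.
I(r) = log|p(0)| + (inside sum) = 4.7875 + 2.1185 = 6.9060.
Note: since some zeros are outside |z| ≤ r, the simplified n·log(r) form does NOT apply — only the inside zeros contribute.

I(r) ≈ 6.9060.


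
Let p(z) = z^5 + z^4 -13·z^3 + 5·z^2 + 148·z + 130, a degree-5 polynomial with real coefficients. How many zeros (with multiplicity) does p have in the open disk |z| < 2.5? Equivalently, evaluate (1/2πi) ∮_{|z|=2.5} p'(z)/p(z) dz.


The zeros of p are: (-3 + 1i), (-3 - 1i), -1, (3 + 2i), (3 - 2i).
Their magnitudes are: 3.162, 3.162, 1, 3.606, 3.606.
Zeros with |z| < R = 2.5: -1.
Count = 1.
By the argument principle, (1/2πi) ∮_{|z|=R} p'(z)/p(z) dz equals exactly this count.

Number of zeros inside |z| < 2.5: 1.


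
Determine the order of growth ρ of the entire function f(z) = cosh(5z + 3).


cosh(w) is a linear combination of e^{iw} and e^{−iw} (or e^w, e^{−w} in the hyperbolic case), so |cosh(w)| ≤ e^{|w|}. With w = 5z + 3, |w| ≤ 5|z| + 3 = 5r + 3 on |z| = r, giving M(r) ≤ e^{5r + 3}, so ρ ≤ 1. On a suitable ray (z = it for sin/cos; z = t for sinh/cosh, t real → ∞), |cosh(5z + 3)| grows like e^{5|t|}/2, so ρ ≥ 1. Hence ρ = 1.
Therefore ρ = 1.

Order ρ = 1.


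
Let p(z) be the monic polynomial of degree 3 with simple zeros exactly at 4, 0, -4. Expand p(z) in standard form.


The polynomial is p(z) = ∏_{α ∈ S} (z − α), where S = {4, 0, -4}.
Expanding the product yields: p(z) = z^3 -16·z.
The resulting polynomial has degree 3 and real coefficients as required.

p(z) = z^3 -16·z.


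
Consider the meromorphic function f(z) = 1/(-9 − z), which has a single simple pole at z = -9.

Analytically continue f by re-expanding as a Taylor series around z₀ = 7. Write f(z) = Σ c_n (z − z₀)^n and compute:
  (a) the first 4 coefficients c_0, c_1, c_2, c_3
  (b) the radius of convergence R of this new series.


Let w = z − z₀, so z = z₀ + w.
Then -9 − z = -9 − (z₀ + w) = (-9 − z₀) − w = -16 − w.
f(z) = 1/(-16 − w) = (1/(-16)) · 1/(1 − w/(-16)) = Σ_{n≥0} w^n / (-16)^(n+1).
So c_n = 1/(-16)^(n+1):
  c_0 = 1/(-16)^1 = -1/16.
  c_1 = 1/(-16)^2 = 1/256.
  c_2 = 1/(-16)^3 = -1/4096.
  c_3 = 1/(-16)^4 = 1/65536.
The series is valid for |w/d| < 1, i.e. |z − z₀| < |d|.
Radius of convergence: R = |-9 − z₀| = |-16| = 16 (distance from z₀ to the singularity z = -9).

c_0 = -1/16, c_1 = 1/256, c_2 = -1/4096, c_3 = 1/65536; R = 16.


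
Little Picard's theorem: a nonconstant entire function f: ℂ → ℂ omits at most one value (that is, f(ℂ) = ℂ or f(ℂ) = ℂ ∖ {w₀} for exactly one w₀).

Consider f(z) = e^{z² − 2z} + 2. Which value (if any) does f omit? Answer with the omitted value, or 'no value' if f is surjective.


Little Picard bounds the complement of f(ℂ) to at most one point.
The exponent g(z) = z² − 2z is a nonconstant polynomial, hence surjective onto ℂ. So e^{g(z)} takes every value in {e^w : w ∈ ℂ} = ℂ ∖ {0}. Adding 2 shifts the range to ℂ ∖ {2}. f omits exactly 2.

Omitted value: 2.


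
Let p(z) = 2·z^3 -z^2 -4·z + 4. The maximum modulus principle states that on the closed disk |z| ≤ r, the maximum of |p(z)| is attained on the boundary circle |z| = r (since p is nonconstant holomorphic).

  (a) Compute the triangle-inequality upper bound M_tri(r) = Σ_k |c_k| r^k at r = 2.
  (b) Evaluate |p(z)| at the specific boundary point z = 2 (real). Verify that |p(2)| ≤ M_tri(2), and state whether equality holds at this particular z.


Coefficients: c_0 = 4, c_1 = -4, c_2 = -1, c_3 = 2. Radius r = 2.
Part (a). Triangle bound: M_tri(r) = Σ_k |c_k| r^k
  = |4|·2^0 + |-4|·2^1 + |-1|·2^2 + |2|·2^3
  = 4 + 8 + 4 + 16 = 32.
This bounds M(r) := max_{|z|=r} |p(z)| from above; equality holds iff all terms c_k z^k can be made to align in phase at a single z on |z|=r.
Part (b). At z = 2 (real, on the circle |z| = r):
  p(2) = (4)·2^0 + (-4)·2^1 + (-1)·2^2 + (2)·2^3 = 8.
  |p(2)| = 8.
Check: |p(2)| = 8 ≤ 32 = M_tri(2). ✓ Equality does not hold at z = 2 (the coefficients have mixed signs, so the terms do not all align in phase there).

M_tri(2) = 32; |p(2)| = 8; equality at z=2: no.


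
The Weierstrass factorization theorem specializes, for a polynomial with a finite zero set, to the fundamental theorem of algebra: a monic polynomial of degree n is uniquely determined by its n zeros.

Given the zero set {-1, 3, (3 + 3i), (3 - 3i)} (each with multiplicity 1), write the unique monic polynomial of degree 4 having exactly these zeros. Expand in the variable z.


The polynomial is p(z) = ∏_{α ∈ S} (z − α), where S = {-1, 3, (3 + 3i), (3 - 3i)}.
Expanding the product yields: p(z) = z^4 -8·z^3 + 27·z^2 -18·z -54.
Note conjugate pairs combine to real quadratics: (z − (3+3i))(z − (3−3i)) = z² − 6z + 18.
The resulting polynomial has degree 4 and real coefficients as required.

p(z) = z^4 -8·z^3 + 27·z^2 -18·z -54.


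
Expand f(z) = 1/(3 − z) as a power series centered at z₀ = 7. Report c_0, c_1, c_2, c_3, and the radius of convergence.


Let w = z − z₀, so z = z₀ + w.
Then 3 − z = 3 − (z₀ + w) = (3 − z₀) − w = -4 − w.
f(z) = 1/(-4 − w) = (1/(-4)) · 1/(1 − w/(-4)) = Σ_{n≥0} w^n / (-4)^(n+1).
So c_n = 1/(-4)^(n+1):
  c_0 = 1/(-4)^1 = -1/4.
  c_1 = 1/(-4)^2 = 1/16.
  c_2 = 1/(-4)^3 = -1/64.
  c_3 = 1/(-4)^4 = 1/256.
The series is valid for |w/d| < 1, i.e. |z − z₀| < |d|.
Radius of convergence: R = |3 − z₀| = |-4| = 4 (distance from z₀ to the singularity z = 3).

c_0 = -1/4, c_1 = 1/16, c_2 = -1/64, c_3 = 1/256; R = 4.


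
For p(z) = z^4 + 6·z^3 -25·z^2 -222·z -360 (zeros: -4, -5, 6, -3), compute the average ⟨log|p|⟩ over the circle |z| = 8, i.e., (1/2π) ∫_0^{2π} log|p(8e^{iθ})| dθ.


Zeros: -5, -4, -3, 6; r = 8.
Inside |z| < r: -5, -4, -3, 6. Outside (|z| ≥ r): ∅.
p(0) = -360, so log|p(0)| = log(360) = 5.8861.
Apply Jensen: I(r) = log|p(0)| + Σ_k log(r/|z_k|), summed over zeros inside |z| < r.
  log(r/|z_k|) for z_k = -4: log(8/4) = 0.6931
  log(r/|z_k|) for z_k = -5: log(8/5) = 0.4700
  log(r/|z_k|) for z_k = 6: log(8/6) = 0.2877
  log(r/|z_k|) for z_k = -3: log(8/3) = 0.9808
Sum over inside zeros: 2.4317.
I(r) = log|p(0)| + (inside sum) = 5.8861 + 2.4317 = 8.3178.
Closed form (all zeros inside, monic): I(r) = n·log(r) = 4·log(8) = 8.3178. ✓

I(r) ≈ 8.3178.


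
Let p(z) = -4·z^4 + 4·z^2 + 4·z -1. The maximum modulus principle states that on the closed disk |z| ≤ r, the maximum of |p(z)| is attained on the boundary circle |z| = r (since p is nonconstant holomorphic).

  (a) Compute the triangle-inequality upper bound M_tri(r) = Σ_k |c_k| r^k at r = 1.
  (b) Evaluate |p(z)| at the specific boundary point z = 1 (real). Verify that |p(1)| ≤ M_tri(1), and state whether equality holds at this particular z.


Coefficients: c_0 = -1, c_1 = 4, c_2 = 4, c_3 = 0, c_4 = -4. Radius r = 1.
Part (a). Triangle bound: M_tri(r) = Σ_k |c_k| r^k
  = |-1|·1^0 + |4|·1^1 + |4|·1^2 + |0|·1^3 + |-4|·1^4
  = 1 + 4 + 4 + 0 + 4 = 13.
This bounds M(r) := max_{|z|=r} |p(z)| from above; equality holds iff all terms c_k z^k can be made to align in phase at a single z on |z|=r.
Part (b). At z = 1 (real, on the circle |z| = r):
  p(1) = (-1)·1^0 + (4)·1^1 + (4)·1^2 + (0)·1^3 + (-4)·1^4 = 3.
  |p(1)| = 3.
Check: |p(1)| = 3 ≤ 13 = M_tri(1). ✓ Equality does not hold at z = 1 (the coefficients have mixed signs, so the terms do not all align in phase there).

M_tri(1) = 13; |p(1)| = 3; equality at z=1: no.


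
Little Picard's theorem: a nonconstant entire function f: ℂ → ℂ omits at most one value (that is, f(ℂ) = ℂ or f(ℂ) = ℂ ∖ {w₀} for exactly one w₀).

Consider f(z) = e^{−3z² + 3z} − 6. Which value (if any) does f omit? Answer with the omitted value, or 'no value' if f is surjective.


Little Picard bounds the complement of f(ℂ) to at most one point.
The exponent g(z) = −3z² + 3z is a nonconstant polynomial, hence surjective onto ℂ. So e^{g(z)} takes every value in {e^w : w ∈ ℂ} = ℂ ∖ {0}. Adding -6 shifts the range to ℂ ∖ {-6}. f omits exactly -6.

Omitted value: -6.


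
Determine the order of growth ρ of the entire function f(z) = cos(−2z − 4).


cos(w) is a linear combination of e^{iw} and e^{−iw} (or e^w, e^{−w} in the hyperbolic case), so |cos(w)| ≤ e^{|w|}. With w = −2z − 4, |w| ≤ 2|z| + 4 = 2r + 4 on |z| = r, giving M(r) ≤ e^{2r + 4}, so ρ ≤ 1. On a suitable ray (z = it for sin/cos; z = t for sinh/cosh, t real → ∞), |cos(−2z − 4)| grows like e^{2|t|}/2, so ρ ≥ 1. Hence ρ = 1.
Therefore ρ = 1.

Order ρ = 1.


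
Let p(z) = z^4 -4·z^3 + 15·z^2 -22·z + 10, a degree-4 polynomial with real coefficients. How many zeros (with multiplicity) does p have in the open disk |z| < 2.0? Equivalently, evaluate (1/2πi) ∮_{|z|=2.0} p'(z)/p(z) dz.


The zeros of p are: (1 + 3i), (1 - 3i), 1, 1.
Their magnitudes are: 3.162, 3.162, 1, 1.
Zeros with |z| < R = 2.0: 1, 1.
Count = 2.
By the argument principle, (1/2πi) ∮_{|z|=R} p'(z)/p(z) dz equals exactly this count.

Number of zeros inside |z| < 2.0: 2.


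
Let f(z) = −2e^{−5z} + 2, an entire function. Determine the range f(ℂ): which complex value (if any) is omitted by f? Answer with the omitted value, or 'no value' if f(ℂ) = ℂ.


Little Picard bounds the complement of f(ℂ) to at most one point.
e^{−5z} is never zero on ℂ, so -2·e^{−5z} takes every value in ℂ ∖ {0}. Adding 2 shifts the range to ℂ ∖ {2}. Thus f omits exactly the value 2.

Omitted value: 2.


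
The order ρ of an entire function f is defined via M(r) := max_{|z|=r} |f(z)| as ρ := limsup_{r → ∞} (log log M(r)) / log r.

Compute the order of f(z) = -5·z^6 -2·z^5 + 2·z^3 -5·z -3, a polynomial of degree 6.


|f(z)| ≤ Σ|c_k|·r^k = O(r^6) as r → ∞. Polynomial growth is O(e^{r^ε}) for every ε > 0 (since r^6/e^{r^ε} → 0), so ρ ≤ ε for all ε > 0, i.e. ρ = 0. Every nonconstant polynomial has order 0.
Therefore ρ = 0.

Order ρ = 0.


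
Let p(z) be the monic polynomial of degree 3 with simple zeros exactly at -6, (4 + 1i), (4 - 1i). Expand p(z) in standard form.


The polynomial is p(z) = ∏_{α ∈ S} (z − α), where S = {-6, (4 + 1i), (4 - 1i)}.
Expanding the product yields: p(z) = z^3 -2·z^2 -31·z + 102.
Note conjugate pairs combine to real quadratics: (z − (4+1i))(z − (4−1i)) = z² − 8z + 17.
The resulting polynomial has degree 3 and real coefficients as required.

p(z) = z^3 -2·z^2 -31·z + 102.


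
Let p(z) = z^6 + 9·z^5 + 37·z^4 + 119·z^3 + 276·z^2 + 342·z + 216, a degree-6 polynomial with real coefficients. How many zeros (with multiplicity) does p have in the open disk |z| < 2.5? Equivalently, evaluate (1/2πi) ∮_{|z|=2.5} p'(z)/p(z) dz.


The zeros of p are: (0 + 3i), (0 - 3i), (-1 + 1i), (-1 - 1i), -3, -4.
Their magnitudes are: 3, 3, 1.414, 1.414, 3, 4.
Zeros with |z| < R = 2.5: (-1 + 1i), (-1 - 1i).
Count = 2.
By the argument principle, (1/2πi) ∮_{|z|=R} p'(z)/p(z) dz equals exactly this count.

Number of zeros inside |z| < 2.5: 2.


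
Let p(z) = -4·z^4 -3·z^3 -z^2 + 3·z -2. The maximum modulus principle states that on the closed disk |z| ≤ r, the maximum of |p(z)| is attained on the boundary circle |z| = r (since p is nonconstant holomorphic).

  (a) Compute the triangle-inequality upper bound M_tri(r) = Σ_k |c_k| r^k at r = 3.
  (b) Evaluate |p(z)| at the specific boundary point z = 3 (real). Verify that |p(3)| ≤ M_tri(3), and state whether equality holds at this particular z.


Coefficients: c_0 = -2, c_1 = 3, c_2 = -1, c_3 = -3, c_4 = -4. Radius r = 3.
Part (a). Triangle bound: M_tri(r) = Σ_k |c_k| r^k
  = |-2|·3^0 + |3|·3^1 + |-1|·3^2 + |-3|·3^3 + |-4|·3^4
  = 2 + 9 + 9 + 81 + 324 = 425.
This bounds M(r) := max_{|z|=r} |p(z)| from above; equality holds iff all terms c_k z^k can be made to align in phase at a single z on |z|=r.
Part (b). At z = 3 (real, on the circle |z| = r):
  p(3) = (-2)·3^0 + (3)·3^1 + (-1)·3^2 + (-3)·3^3 + (-4)·3^4 = -407.
  |p(3)| = 407.
Check: |p(3)| = 407 ≤ 425 = M_tri(3). ✓ Equality does not hold at z = 3 (the coefficients have mixed signs, so the terms do not all align in phase there).

M_tri(3) = 425; |p(3)| = 407; equality at z=3: no.


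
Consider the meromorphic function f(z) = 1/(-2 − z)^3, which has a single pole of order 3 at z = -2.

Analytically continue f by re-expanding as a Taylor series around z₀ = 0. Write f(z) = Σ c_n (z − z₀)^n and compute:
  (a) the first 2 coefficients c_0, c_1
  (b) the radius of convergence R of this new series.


Let w = z − z₀, so z = z₀ + w.
Then -2 − z = -2 − (z₀ + w) = (-2 − z₀) − w = -2 − w.
f(z) = 1/(-2 − w)^3 = (1/(-2)^3) · (1 − w/(-2))^{−3}.
By the binomial series (1−u)^{−3} = Σ_{n≥0} C(n+2, 2) u^n for |u|<1, with u = w/(-2):
  c_n = C(n+2, 2) / (-2)^(n+3).
  c_0 = 1/(-2)^3 = -1/8.
  c_1 = 3/(-2)^4 = 3/16.
The series is valid for |w/d| < 1, i.e. |z − z₀| < |d|.
Radius of convergence: R = |-2 − z₀| = |-2| = 2 (distance from z₀ to the singularity z = -2).

c_0 = -1/8, c_1 = 3/16; R = 2.


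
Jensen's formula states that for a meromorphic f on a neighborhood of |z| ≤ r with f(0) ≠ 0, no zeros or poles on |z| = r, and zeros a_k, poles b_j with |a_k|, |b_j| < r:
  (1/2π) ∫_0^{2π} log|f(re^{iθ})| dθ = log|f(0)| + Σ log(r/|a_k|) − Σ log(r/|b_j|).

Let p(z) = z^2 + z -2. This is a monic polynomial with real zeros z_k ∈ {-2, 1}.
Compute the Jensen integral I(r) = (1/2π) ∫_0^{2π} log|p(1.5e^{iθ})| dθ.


Zeros: -2, 1; r = 1.5.
Inside |z| < r: 1. Outside (|z| ≥ r): -2.
p(0) = -2, so log|p(0)| = log(2) = 0.6931.
Apply Jensen: I(r) = log|p(0)| + Σ_k log(r/|z_k|), summed over zeros inside |z| < r.
  log(r/|z_k|) for z_k = 1: log(1.5/1) = 0.4055
  Outside zeros (-2) contribute nothing to the Jensen sum.
Sum over inside zeros: 0.4055.
I(r) = log|p(0)| + (inside sum) = 0.6931 + 0.4055 = 1.0986.
Note: since some zeros are outside |z| ≤ r, the simplified n·log(r) form does NOT apply — only the inside zeros contribute.

I(r) ≈ 1.0986.


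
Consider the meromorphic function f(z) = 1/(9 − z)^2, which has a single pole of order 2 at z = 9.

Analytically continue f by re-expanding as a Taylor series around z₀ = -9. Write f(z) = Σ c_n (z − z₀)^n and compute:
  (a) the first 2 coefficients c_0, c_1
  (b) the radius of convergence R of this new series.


Let w = z − z₀, so z = z₀ + w.
Then 9 − z = 9 − (z₀ + w) = (9 − z₀) − w = 18 − w.
f(z) = 1/(18 − w)^2 = (1/(18)^2) · (1 − w/(18))^{−2}.
By the binomial series (1−u)^{−2} = Σ_{n≥0} C(n+1, 1) u^n for |u|<1, with u = w/(18):
  c_n = C(n+1, 1) / (18)^(n+2).
  c_0 = 1/(18)^2 = 1/324.
  c_1 = 2/(18)^3 = 1/2916.
The series is valid for |w/d| < 1, i.e. |z − z₀| < |d|.
Radius of convergence: R = |9 − z₀| = |18| = 18 (distance from z₀ to the singularity z = 9).

c_0 = 1/324, c_1 = 1/2916; R = 18.


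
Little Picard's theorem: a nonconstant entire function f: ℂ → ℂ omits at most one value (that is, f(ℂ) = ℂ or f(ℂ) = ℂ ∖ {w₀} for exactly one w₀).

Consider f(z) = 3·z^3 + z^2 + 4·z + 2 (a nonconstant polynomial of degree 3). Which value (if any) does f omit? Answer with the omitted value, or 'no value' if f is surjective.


Little Picard bounds the complement of f(ℂ) to at most one point.
For every w ∈ ℂ, the equation p(z) − w = 0 is a nonconstant polynomial in z and hence has at least one root by the fundamental theorem of algebra. So p is surjective onto ℂ, omitting no value.

Omitted value: no value.


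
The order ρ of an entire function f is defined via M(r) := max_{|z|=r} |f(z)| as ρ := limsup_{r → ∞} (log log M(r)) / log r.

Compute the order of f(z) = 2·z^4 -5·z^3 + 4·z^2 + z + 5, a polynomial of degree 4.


|f(z)| ≤ Σ|c_k|·r^k = O(r^4) as r → ∞. Polynomial growth is O(e^{r^ε}) for every ε > 0 (since r^4/e^{r^ε} → 0), so ρ ≤ ε for all ε > 0, i.e. ρ = 0. Every nonconstant polynomial has order 0.
Therefore ρ = 0.

Order ρ = 0.
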